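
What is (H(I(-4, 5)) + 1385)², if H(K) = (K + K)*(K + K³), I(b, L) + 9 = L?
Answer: 3721041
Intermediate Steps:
I(b, L) = -9 + L
H(K) = 2*K*(K + K³) (H(K) = (2*K)*(K + K³) = 2*K*(K + K³))
(H(I(-4, 5)) + 1385)² = (2*(-9 + 5)²*(1 + (-9 + 5)²) + 1385)² = (2*(-4)²*(1 + (-4)²) + 1385)² = (2*16*(1 + 16) + 1385)² = (2*16*17 + 1385)² = (544 + 1385)² = 1929² = 3721041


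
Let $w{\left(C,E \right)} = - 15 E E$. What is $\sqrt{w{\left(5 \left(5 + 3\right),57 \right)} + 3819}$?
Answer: $2 i \sqrt{11229} \approx 211.93 i$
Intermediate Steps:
$w{\left(C,E \right)} = - 15 E^{2}$
$\sqrt{w{\left(5 \left(5 + 3\right),57 \right)} + 3819} = \sqrt{- 15 \cdot 57^{2} + 3819} = \sqrt{\left(-15\right) 3249 + 3819} = \sqrt{-48735 + 3819} = \sqrt{-44916} = 2 i \sqrt{11229}$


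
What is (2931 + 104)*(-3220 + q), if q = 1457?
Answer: -5350705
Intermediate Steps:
(2931 + 104)*(-3220 + q) = (2931 + 104)*(-3220 + 1457) = 3035*(-1763) = -5350705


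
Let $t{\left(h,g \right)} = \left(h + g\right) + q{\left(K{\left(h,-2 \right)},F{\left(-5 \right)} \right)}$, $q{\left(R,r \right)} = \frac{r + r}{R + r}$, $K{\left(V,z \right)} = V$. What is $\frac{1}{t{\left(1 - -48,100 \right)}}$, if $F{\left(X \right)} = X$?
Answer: $\frac{22}{3273} \approx 0.0067217$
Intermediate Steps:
$q{\left(R,r \right)} = \frac{2 r}{R + r}$
$t{\left(h,g \right)} = g + h - \frac{10}{-5 + h}$ ($t{\left(h,g \right)} = \left(h + g\right) + 2 \left(-5\right) \frac{1}{h - 5} = \left(g + h\right) + 2 \left(-5\right) \frac{1}{-5 + h} = \left(g + h\right) - \frac{10}{-5 + h} = g + h - \frac{10}{-5 + h}$)
$\frac{1}{t{\left(1 - -48,100 \right)}} = \frac{1}{\frac{1}{-5 + \left(1 - -48\right)} \left(-10 + \left(-5 + \left(1 - -48\right)\right) \left(100 + \left(1 - -48\right)\right)\right)} = \frac{1}{\frac{1}{-5 + \left(1 + 48\right)} \left(-10 + \left(-5 + \left(1 + 48\right)\right) \left(100 + \left(1 + 48\right)\right)\right)} = \frac{1}{\frac{1}{-5 + 49} \left(-10 + \left(-5 + 49\right) \left(100 + 49\right)\right)} = \frac{1}{\frac{1}{44} \left(-10 + 44 \cdot 149\right)} = \frac{1}{\frac{1}{44} \left(-10 + 6556\right)} = \frac{1}{\frac{1}{44} \cdot 6546} = \frac{1}{\frac{3273}{22}} = \frac{22}{3273}$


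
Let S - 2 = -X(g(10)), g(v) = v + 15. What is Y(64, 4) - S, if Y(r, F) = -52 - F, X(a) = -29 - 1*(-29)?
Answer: -58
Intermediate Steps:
g(v) = 15 + v
X(a) = 0 (X(a) = -29 + 29 = 0)
S = 2 (S = 2 - 1*0 = 2 + 0 = 2)
Y(64, 4) - S = (-52 - 1*4) - 1*2 = (-52 - 4) - 2 = -56 - 2 = -58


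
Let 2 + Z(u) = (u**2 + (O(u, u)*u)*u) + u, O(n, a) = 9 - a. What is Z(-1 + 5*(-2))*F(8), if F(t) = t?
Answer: 20224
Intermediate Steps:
Z(u) = -2 + u + u**2 + u**2*(9 - u) (Z(u) = -2 + ((u**2 + ((9 - u)*u)*u) + u) = -2 + ((u**2 + (u*(9 - u))*u) + u) = -2 + ((u**2 + u**2*(9 - u)) + u) = -2 + (u + u**2 + u**2*(9 - u)) = -2 + u + u**2 + u**2*(9 - u))
Z(-1 + 5*(-2))*F(8) = (-2 + (-1 + 5*(-2)) - (-1 + 5*(-2))**3 + 10*(-1 + 5*(-2))**2)*8 = (-2 + (-1 - 10) - (-1 - 10)**3 + 10*(-1 - 10)**2)*8 = (-2 - 11 - 1*(-11)**3 + 10*(-11)**2)*8 = (-2 - 11 - 1*(-1331) + 10*121)*8 = (-2 - 11 + 1331 + 1210)*8 = 2528*8 = 20224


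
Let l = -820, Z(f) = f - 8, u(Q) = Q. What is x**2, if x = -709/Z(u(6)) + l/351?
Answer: 61117233961/492804 ≈ 1.2402e+5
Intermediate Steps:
Z(f) = -8 + f
x = 247219/702 (x = -709/(-8 + 6) - 820/351 = -709/(-2) - 820*1/351 = -709*(-1/2) - 820/351 = 709/2 - 820/351 = 247219/702 ≈ 352.16)
x**2 = (247219/702)**2 = 61117233961/492804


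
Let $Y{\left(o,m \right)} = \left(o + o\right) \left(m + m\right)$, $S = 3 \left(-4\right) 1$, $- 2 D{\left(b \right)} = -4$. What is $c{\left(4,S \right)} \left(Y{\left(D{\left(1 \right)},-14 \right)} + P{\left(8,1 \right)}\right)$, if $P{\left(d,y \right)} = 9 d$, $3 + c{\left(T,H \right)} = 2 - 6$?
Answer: $280$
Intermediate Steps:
$D{\left(b \right)} = 2$ ($D{\left(b \right)} = \left(- \frac{1}{2}\right) \left(-4\right) = 2$)
$S = -12$ ($S = \left(-12\right) 1 = -12$)
$Y{\left(o,m \right)} = 4 m o$ ($Y{\left(o,m \right)} = 2 o 2 m = 4 m o$)
$c{\left(T,H \right)} = -7$ ($c{\left(T,H \right)} = -3 + \left(2 - 6\right) = -3 - 4 = -7$)
$c{\left(4,S \right)} \left(Y{\left(D{\left(1 \right)},-14 \right)} + P{\left(8,1 \right)}\right) = - 7 \left(4 \left(-14\right) 2 + 9 \cdot 8\right) = - 7 \left(-112 + 72\right) = \left(-7\right) \left(-40\right) = 280$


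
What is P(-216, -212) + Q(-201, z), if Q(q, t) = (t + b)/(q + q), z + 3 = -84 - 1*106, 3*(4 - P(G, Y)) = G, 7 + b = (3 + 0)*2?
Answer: 15373/201 ≈ 76.483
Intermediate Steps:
b = -1 (b = -7 + (3 + 0)*2 = -7 + 3*2 = -7 + 6 = -1)
P(G, Y) = 4 - G/3
z = -193 (z = -3 + (-84 - 1*106) = -3 + (-84 - 106) = -3 - 190 = -193)
Q(q, t) = (-1 + t)/(2*q) (Q(q, t) = (t - 1)/(q + q) = (-1 + t)/((2*q)) = (-1 + t)*(1/(2*q)) = (-1 + t)/(2*q))
P(-216, -212) + Q(-201, z) = (4 - ⅓*(-216)) + (½)*(-1 - 193)/(-201) = (4 + 72) + (½)*(-1/201)*(-194) = 76 + 97/201 = 15373/201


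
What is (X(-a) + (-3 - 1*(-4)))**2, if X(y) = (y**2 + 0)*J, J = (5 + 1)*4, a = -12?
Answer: 11950849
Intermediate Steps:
J = 24 (J = 6*4 = 24)
X(y) = 24*y**2 (X(y) = (y**2 + 0)*24 = y**2*24 = 24*y**2)
(X(-a) + (-3 - 1*(-4)))**2 = (24*(-1*(-12))**2 + (-3 - 1*(-4)))**2 = (24*12**2 + (-3 + 4))**2 = (24*144 + 1)**2 = (3456 + 1)**2 = 3457**2 = 11950849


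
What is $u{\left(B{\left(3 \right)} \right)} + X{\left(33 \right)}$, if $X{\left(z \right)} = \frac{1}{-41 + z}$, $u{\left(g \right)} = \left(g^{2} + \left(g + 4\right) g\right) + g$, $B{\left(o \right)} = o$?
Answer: $\frac{263}{8} \approx 32.875$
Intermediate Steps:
$u{\left(g \right)} = g + g^{2} + g \left(4 + g\right)$ ($u{\left(g \right)} = \left(g^{2} + \left(4 + g\right) g\right) + g = \left(g^{2} + g \left(4 + g\right)\right) + g = g + g^{2} + g \left(4 + g\right)$)
$u{\left(B{\left(3 \right)} \right)} + X{\left(33 \right)} = 3 \left(5 + 2 \cdot 3\right) + \frac{1}{-41 + 33} = 3 \left(5 + 6\right) + \frac{1}{-8} = 3 \cdot 11 - \frac{1}{8} = 33 - \frac{1}{8} = \frac{263}{8}$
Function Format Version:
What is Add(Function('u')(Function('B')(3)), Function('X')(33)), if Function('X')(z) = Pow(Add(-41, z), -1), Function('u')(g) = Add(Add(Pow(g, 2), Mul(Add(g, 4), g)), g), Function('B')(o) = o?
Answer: Rational(263, 8) ≈ 32.875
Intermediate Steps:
Function('u')(g) = Add(g, Pow(g, 2), Mul(g, Add(4, g))) (Function('u')(g) = Add(Add(Pow(g, 2), Mul(Add(4, g), g)), g) = Add(Add(Pow(g, 2), Mul(g, Add(4, g))), g) = Add(g, Pow(g, 2), Mul(g, Add(4, g))))
Add(Function('u')(Function('B')(3)), Function('X')(33)) = Add(Mul(3, Add(5, Mul(2, 3))), Pow(Add(-41, 33), -1)) = Add(Mul(3, Add(5, 6)), Pow(-8, -1)) = Add(Mul(3, 11), Rational(-1, 8)) = Add(33, Rational(-1, 8)) = Rational(263, 8)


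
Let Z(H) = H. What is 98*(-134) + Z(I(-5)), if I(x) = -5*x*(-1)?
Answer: -13157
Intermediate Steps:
I(x) = 5*x
98*(-134) + Z(I(-5)) = 98*(-134) + 5*(-5) = -13132 - 25 = -13157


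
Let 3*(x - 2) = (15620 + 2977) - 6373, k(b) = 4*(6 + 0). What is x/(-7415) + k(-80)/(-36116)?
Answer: -22111628/40170021 ≈ -0.55045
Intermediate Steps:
k(b) = 24 (k(b) = 4*6 = 24)
x = 12230/3 (x = 2 + ((15620 + 2977) - 6373)/3 = 2 + (18597 - 6373)/3 = 2 + (⅓)*12224 = 2 + 12224/3 = 12230/3 ≈ 4076.7)
x/(-7415) + k(-80)/(-36116) = (12230/3)/(-7415) + 24/(-36116) = (12230/3)*(-1/7415) + 24*(-1/36116) = -2446/4449 - 6/9029 = -22111628/40170021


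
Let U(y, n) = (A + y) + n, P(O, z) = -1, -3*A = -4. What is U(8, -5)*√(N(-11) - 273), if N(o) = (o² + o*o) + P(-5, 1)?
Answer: 52*I*√2/3 ≈ 24.513*I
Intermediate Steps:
A = 4/3 (A = -⅓*(-4) = 4/3 ≈ 1.3333)
N(o) = -1 + 2*o² (N(o) = (o² + o*o) - 1 = (o² + o²) - 1 = 2*o² - 1 = -1 + 2*o²)
U(y, n) = 4/3 + n + y (U(y, n) = (4/3 + y) + n = 4/3 + n + y)
U(8, -5)*√(N(-11) - 273) = (4/3 - 5 + 8)*√((-1 + 2*(-11)²) - 273) = 13*√((-1 + 2*121) - 273)/3 = 13*√((-1 + 242) - 273)/3 = 13*√(241 - 273)/3 = 13*√(-32)/3 = 13*(4*I*√2)/3 = 52*I*√2/3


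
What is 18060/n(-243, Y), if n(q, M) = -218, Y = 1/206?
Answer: -9030/109 ≈ -82.844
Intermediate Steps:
Y = 1/206 ≈ 0.0048544
18060/n(-243, Y) = 18060/(-218) = 18060*(-1/218) = -9030/109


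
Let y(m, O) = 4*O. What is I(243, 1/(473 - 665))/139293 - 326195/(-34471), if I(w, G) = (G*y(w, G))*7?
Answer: 59820634909351/6321608561664 ≈ 9.4629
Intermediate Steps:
I(w, G) = 28*G² (I(w, G) = (G*(4*G))*7 = (4*G²)*7 = 28*G²)
I(243, 1/(473 - 665))/139293 - 326195/(-34471) = (28*(1/(473 - 665))²)/139293 - 326195/(-34471) = (28*(1/(-192))²)*(1/139293) - 326195*(-1/34471) = (28*(-1/192)²)*(1/139293) + 326195/34471 = (28*(1/36864))*(1/139293) + 326195/34471 = (7/9216)*(1/139293) + 326195/34471 = 1/183389184 + 326195/34471 = 59820634909351/6321608561664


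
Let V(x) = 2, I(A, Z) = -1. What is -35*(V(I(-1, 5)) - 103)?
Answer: 3535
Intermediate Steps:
-35*(V(I(-1, 5)) - 103) = -35*(2 - 103) = -35*(-101) = 3535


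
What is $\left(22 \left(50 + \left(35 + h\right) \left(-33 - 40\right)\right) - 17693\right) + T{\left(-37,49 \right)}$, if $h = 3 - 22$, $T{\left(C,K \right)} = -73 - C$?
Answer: $-42325$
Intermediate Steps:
$h = -19$
$\left(22 \left(50 + \left(35 + h\right) \left(-33 - 40\right)\right) - 17693\right) + T{\left(-37,49 \right)} = \left(22 \left(50 + \left(35 - 19\right) \left(-33 - 40\right)\right) - 17693\right) - 36 = \left(22 \left(50 + 16 \left(-73\right)\right) - 17693\right) + \left(-73 + 37\right) = \left(22 \left(50 - 1168\right) - 17693\right) - 36 = \left(22 \left(-1118\right) - 17693\right) - 36 = \left(-24596 - 17693\right) - 36 = -42289 - 36 = -42325$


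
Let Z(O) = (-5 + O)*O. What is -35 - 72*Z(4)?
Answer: 253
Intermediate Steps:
Z(O) = O*(-5 + O)
-35 - 72*Z(4) = -35 - 288*(-5 + 4) = -35 - 288*(-1) = -35 - 72*(-4) = -35 + 288 = 253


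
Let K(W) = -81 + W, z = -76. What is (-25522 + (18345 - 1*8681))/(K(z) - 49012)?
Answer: 15858/49169 ≈ 0.32252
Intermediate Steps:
(-25522 + (18345 - 1*8681))/(K(z) - 49012) = (-25522 + (18345 - 1*8681))/((-81 - 76) - 49012) = (-25522 + (18345 - 8681))/(-157 - 49012) = (-25522 + 9664)/(-49169) = -15858*(-1/49169) = 15858/49169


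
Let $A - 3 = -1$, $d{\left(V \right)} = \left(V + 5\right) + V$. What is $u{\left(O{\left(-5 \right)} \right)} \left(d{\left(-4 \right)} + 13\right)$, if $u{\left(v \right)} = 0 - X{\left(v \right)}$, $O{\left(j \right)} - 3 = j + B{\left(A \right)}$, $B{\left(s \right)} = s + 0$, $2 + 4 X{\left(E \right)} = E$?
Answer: $5$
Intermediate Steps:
$d{\left(V \right)} = 5 + 2 V$ ($d{\left(V \right)} = \left(5 + V\right) + V = 5 + 2 V$)
$X{\left(E \right)} = - \frac{1}{2} + \frac{E}{4}$
$A = 2$ ($A = 3 - 1 = 2$)
$B{\left(s \right)} = s$
$O{\left(j \right)} = 5 + j$ ($O{\left(j \right)} = 3 + \left(j + 2\right) = 3 + \left(2 + j\right) = 5 + j$)
$u{\left(v \right)} = \frac{1}{2} - \frac{v}{4}$ ($u{\left(v \right)} = 0 - \left(- \frac{1}{2} + \frac{v}{4}\right) = \frac{1}{2} - \frac{v}{4}$)
$u{\left(O{\left(-5 \right)} \right)} \left(d{\left(-4 \right)} + 13\right) = \left(\frac{1}{2} - \frac{5 - 5}{4}\right) \left(\left(5 + 2 \left(-4\right)\right) + 13\right) = \left(\frac{1}{2} - 0\right) \left(\left(5 - 8\right) + 13\right) = \left(\frac{1}{2} + 0\right) \left(-3 + 13\right) = \frac{1}{2} \cdot 10 = 5$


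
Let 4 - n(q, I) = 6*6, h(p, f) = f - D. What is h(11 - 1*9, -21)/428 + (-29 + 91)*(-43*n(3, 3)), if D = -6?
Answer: 36513521/428 ≈ 85312.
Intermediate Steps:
h(p, f) = 6 + f (h(p, f) = f - 1*(-6) = f + 6 = 6 + f)
n(q, I) = -32 (n(q, I) = 4 - 6*6 = 4 - 1*36 = 4 - 36 = -32)
h(11 - 1*9, -21)/428 + (-29 + 91)*(-43*n(3, 3)) = (6 - 21)/428 + (-29 + 91)*(-43*(-32)) = -15*1/428 + 62*1376 = -15/428 + 85312 = 36513521/428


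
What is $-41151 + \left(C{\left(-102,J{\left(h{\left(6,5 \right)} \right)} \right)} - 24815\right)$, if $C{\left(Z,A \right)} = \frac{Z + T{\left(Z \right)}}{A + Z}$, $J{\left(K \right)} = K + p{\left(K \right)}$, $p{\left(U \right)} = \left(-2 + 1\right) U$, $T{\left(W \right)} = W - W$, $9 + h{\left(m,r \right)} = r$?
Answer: $-65965$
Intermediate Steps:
$h{\left(m,r \right)} = -9 + r$
$T{\left(W \right)} = 0$
$p{\left(U \right)} = - U$
$J{\left(K \right)} = 0$ ($J{\left(K \right)} = K - K = 0$)
$C{\left(Z,A \right)} = \frac{Z}{A + Z}$ ($C{\left(Z,A \right)} = \frac{Z + 0}{A + Z} = \frac{Z}{A + Z}$)
$-41151 + \left(C{\left(-102,J{\left(h{\left(6,5 \right)} \right)} \right)} - 24815\right) = -41151 - \left(24815 + \frac{102}{0 - 102}\right) = -41151 - \left(24815 + \frac{102}{-102}\right) = -41151 - 24814 = -65965$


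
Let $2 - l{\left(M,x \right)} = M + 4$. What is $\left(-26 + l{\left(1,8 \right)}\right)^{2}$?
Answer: $841$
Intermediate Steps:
$l{\left(M,x \right)} = -2 - M$ ($l{\left(M,x \right)} = 2 - \left(M + 4\right) = 2 - \left(4 + M\right) = -2 - M$)
$\left(-26 + l{\left(1,8 \right)}\right)^{2} = \left(-26 - 3\right)^{2} = \left(-29\right)^{2} = 841$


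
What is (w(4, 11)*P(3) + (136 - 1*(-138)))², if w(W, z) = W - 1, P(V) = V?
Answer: 80089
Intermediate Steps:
w(W, z) = -1 + W
(w(4, 11)*P(3) + (136 - 1*(-138)))² = ((-1 + 4)*3 + (136 - 1*(-138)))² = (3*3 + (136 + 138))² = (9 + 274)² = 283² = 80089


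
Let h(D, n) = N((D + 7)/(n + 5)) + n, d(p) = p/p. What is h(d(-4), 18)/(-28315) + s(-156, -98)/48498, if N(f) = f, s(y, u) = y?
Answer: -20343396/5264013335 ≈ -0.0038646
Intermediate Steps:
d(p) = 1
h(D, n) = n + (7 + D)/(5 + n) (h(D, n) = (D + 7)/(n + 5) + n = (7 + D)/(5 + n) + n = n + (7 + D)/(5 + n))
h(d(-4), 18)/(-28315) + s(-156, -98)/48498 = ((7 + 1 + 18*(5 + 18))/(5 + 18))/(-28315) - 156/48498 = ((7 + 1 + 18*23)/23)*(-1/28315) - 156*1/48498 = ((7 + 1 + 414)/23)*(-1/28315) - 26/8083 = ((1/23)*422)*(-1/28315) - 26/8083 = (422/23)*(-1/28315) - 26/8083 = -422/651245 - 26/8083 = -20343396/5264013335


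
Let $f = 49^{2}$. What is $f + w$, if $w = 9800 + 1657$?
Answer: $13858$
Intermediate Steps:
$f = 2401$
$w = 11457$
$f + w = 2401 + 11457 = 13858$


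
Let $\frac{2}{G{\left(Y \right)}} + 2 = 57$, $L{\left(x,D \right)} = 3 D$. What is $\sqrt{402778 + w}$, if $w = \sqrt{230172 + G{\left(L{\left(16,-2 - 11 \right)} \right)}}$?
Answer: $\frac{\sqrt{1218403450 + 55 \sqrt{696270410}}}{55} \approx 635.03$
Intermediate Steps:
$G{\left(Y \right)} = \frac{2}{55}$ ($G{\left(Y \right)} = \frac{2}{-2 + 57} = \frac{2}{55}$)
$w = \frac{\sqrt{696270410}}{55}$ ($w = \sqrt{230172 + \frac{2}{55}} = \sqrt{\frac{12659462}{55}} = \frac{\sqrt{696270410}}{55} \approx 479.76$)
$\sqrt{402778 + w} = \sqrt{402778 + \frac{\sqrt{696270410}}{55}}$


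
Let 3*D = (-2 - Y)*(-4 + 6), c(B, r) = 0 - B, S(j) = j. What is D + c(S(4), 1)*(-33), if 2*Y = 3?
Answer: 389/3 ≈ 129.67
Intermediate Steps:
Y = 3/2 (Y = (½)*3 = 3/2 ≈ 1.5000)
c(B, r) = -B
D = -7/3 (D = ((-2 - 1*3/2)*(-4 + 6))/3 = ((-2 - 3/2)*2)/3 = (-7/2*2)/3 = (⅓)*(-7) = -7/3 ≈ -2.3333)
D + c(S(4), 1)*(-33) = -7/3 - 1*4*(-33) = -7/3 - 4*(-33) = -7/3 + 132 = 389/3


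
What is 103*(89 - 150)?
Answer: -6283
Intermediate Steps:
103*(89 - 150) = 103*(-61) = -6283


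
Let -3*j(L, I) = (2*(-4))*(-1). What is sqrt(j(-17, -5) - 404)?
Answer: 2*I*sqrt(915)/3 ≈ 20.166*I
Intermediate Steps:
j(L, I) = -8/3 (j(L, I) = -2*(-4)*(-1)/3 = -(-8)*(-1)/3 = -1/3*8 = -8/3)
sqrt(j(-17, -5) - 404) = sqrt(-8/3 - 404) = sqrt(-1220/3) = 2*I*sqrt(915)/3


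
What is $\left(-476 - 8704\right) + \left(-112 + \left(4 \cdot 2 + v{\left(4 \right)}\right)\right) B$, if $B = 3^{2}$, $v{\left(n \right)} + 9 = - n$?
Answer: $-10233$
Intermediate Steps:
$v{\left(n \right)} = -9 - n$
$B = 9$
$\left(-476 - 8704\right) + \left(-112 + \left(4 \cdot 2 + v{\left(4 \right)}\right)\right) B = \left(-476 - 8704\right) + \left(-112 + \left(4 \cdot 2 - 13\right)\right) 9 = \left(-476 - 8704\right) + \left(-112 + \left(8 - 13\right)\right) 9 = -9180 + \left(-112 + \left(8 - 13\right)\right) 9 = -9180 + \left(-112 - 5\right) 9 = -9180 - 1053 = -10233$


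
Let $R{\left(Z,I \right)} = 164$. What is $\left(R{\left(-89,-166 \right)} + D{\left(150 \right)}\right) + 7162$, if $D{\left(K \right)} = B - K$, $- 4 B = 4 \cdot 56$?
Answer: $7120$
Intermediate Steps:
$B = -56$ ($B = - \frac{4 \cdot 56}{4} = \left(- \frac{1}{4}\right) 224 = -56$)
$D{\left(K \right)} = -56 - K$
$\left(R{\left(-89,-166 \right)} + D{\left(150 \right)}\right) + 7162 = \left(164 - 206\right) + 7162 = -42 + 7162 = 7120$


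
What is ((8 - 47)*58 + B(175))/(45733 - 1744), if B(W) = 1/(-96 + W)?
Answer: -178697/3475131 ≈ -0.051422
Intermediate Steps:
((8 - 47)*58 + B(175))/(45733 - 1744) = ((8 - 47)*58 + 1/(-96 + 175))/(45733 - 1744) = (-39*58 + 1/79)/43989 = (-2262 + 1/79)*(1/43989) = -178697/79*1/43989 = -178697/3475131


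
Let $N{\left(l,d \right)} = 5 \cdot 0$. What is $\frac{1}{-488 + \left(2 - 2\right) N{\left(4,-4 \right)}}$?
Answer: $- \frac{1}{488} \approx -0.0020492$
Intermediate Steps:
$N{\left(l,d \right)} = 0$
$\frac{1}{-488 + \left(2 - 2\right) N{\left(4,-4 \right)}} = \frac{1}{-488 + \left(2 - 2\right) 0} = \frac{1}{-488 + 0 \cdot 0} = \frac{1}{-488 + 0} = \frac{1}{-488} = - \frac{1}{488}$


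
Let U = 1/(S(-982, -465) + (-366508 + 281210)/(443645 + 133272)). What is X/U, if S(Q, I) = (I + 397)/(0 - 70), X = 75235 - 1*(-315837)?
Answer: 591220800896/1835645 ≈ 3.2208e+5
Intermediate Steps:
X = 391072 (X = 75235 + 315837 = 391072)
S(Q, I) = -397/70 - I/70 (S(Q, I) = (397 + I)/(-70) = (397 + I)*(-1/70) = -397/70 - I/70)
U = 20192095/16629748 (U = 1/((-397/70 - 1/70*(-465)) + (-366508 + 281210)/(443645 + 133272)) = 1/((-397/70 + 93/14) - 85298/576917) = 1/(34/35 - 85298*1/576917) = 1/(34/35 - 85298/576917) = 1/(16629748/20192095) = 20192095/16629748 ≈ 1.2142)
X/U = 391072/(20192095/16629748) = 391072*(16629748/20192095) = 591220800896/1835645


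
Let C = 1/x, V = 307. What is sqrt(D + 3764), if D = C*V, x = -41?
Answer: 3*sqrt(701633)/41 ≈ 61.290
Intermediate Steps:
C = -1/41 (C = 1/(-41) = -1/41 ≈ -0.024390)
D = -307/41 (D = -1/41*307 = -307/41 ≈ -7.4878)
sqrt(D + 3764) = sqrt(-307/41 + 3764) = sqrt(154017/41) = 3*sqrt(701633)/41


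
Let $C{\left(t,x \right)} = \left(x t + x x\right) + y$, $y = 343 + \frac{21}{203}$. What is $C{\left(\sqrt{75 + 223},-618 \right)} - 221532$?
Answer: $\frac{4661318}{29} - 618 \sqrt{298} \approx 1.5007 \cdot 10^{5}$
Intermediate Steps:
$y = \frac{9950}{29}$ ($y = 343 + 21 \cdot \frac{1}{203} = 343 + \frac{3}{29} = \frac{9950}{29} \approx 343.1$)
$C{\left(t,x \right)} = \frac{9950}{29} + x^{2} + t x$ ($C{\left(t,x \right)} = \left(x t + x x\right) + \frac{9950}{29} = \left(t x + x^{2}\right) + \frac{9950}{29} = \left(x^{2} + t x\right) + \frac{9950}{29} = \frac{9950}{29} + x^{2} + t x$)
$C{\left(\sqrt{75 + 223},-618 \right)} - 221532 = \left(\frac{9950}{29} + \left(-618\right)^{2} + \sqrt{75 + 223} \left(-618\right)\right) - 221532 = \left(\frac{9950}{29} + 381924 + \sqrt{298} \left(-618\right)\right) - 221532 = \left(\frac{9950}{29} + 381924 - 618 \sqrt{298}\right) - 221532 = \left(\frac{11085746}{29} - 618 \sqrt{298}\right) - 221532 = \frac{4661318}{29} - 618 \sqrt{298}$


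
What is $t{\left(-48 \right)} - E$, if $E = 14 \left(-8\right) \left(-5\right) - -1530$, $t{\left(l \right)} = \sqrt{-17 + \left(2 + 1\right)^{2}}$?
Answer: $-2090 + 2 i \sqrt{2} \approx -2090.0 + 2.8284 i$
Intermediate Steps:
$t{\left(l \right)} = 2 i \sqrt{2}$ ($t{\left(l \right)} = \sqrt{-17 + 3^{2}} = \sqrt{-17 + 9} = \sqrt{-8} = 2 i \sqrt{2}$)
$E = 2090$ ($E = \left(-112\right) \left(-5\right) + 1530 = 560 + 1530 = 2090$)
$t{\left(-48 \right)} - E = 2 i \sqrt{2} - 2090 = -2090 + 2 i \sqrt{2}$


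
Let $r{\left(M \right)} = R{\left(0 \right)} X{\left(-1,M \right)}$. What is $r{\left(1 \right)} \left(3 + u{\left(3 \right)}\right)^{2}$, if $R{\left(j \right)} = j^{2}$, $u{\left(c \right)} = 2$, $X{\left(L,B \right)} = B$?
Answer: $0$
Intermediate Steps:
$r{\left(M \right)} = 0$ ($r{\left(M \right)} = 0^{2} M = 0 M = 0$)
$r{\left(1 \right)} \left(3 + u{\left(3 \right)}\right)^{2} = 0 \left(3 + 2\right)^{2} = 0 \cdot 5^{2} = 0 \cdot 25 = 0$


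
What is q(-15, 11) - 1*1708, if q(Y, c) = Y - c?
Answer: -1734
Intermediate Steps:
q(-15, 11) - 1*1708 = (-15 - 1*11) - 1*1708 = (-15 - 11) - 1708 = -26 - 1708 = -1734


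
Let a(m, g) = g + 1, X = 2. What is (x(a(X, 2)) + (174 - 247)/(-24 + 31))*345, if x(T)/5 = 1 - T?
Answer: -49335/7 ≈ -7047.9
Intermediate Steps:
a(m, g) = 1 + g
x(T) = 5 - 5*T (x(T) = 5*(1 - T) = 5 - 5*T)
(x(a(X, 2)) + (174 - 247)/(-24 + 31))*345 = ((5 - 5*(1 + 2)) + (174 - 247)/(-24 + 31))*345 = ((5 - 5*3) - 73/7)*345 = ((5 - 15) - 73*1/7)*345 = (-10 - 73/7)*345 = -143/7*345 = -49335/7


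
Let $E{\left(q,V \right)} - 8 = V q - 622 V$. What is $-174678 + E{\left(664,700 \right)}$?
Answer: $-145270$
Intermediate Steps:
$E{\left(q,V \right)} = 8 - 622 V + V q$ ($E{\left(q,V \right)} = 8 + \left(V q - 622 V\right) = 8 + \left(- 622 V + V q\right) = 8 - 622 V + V q$)
$-174678 + E{\left(664,700 \right)} = -174678 + \left(8 - 435400 + 700 \cdot 664\right) = -174678 + \left(8 - 435400 + 464800\right) = -174678 + 29408 = -145270$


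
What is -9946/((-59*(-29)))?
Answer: -9946/1711 ≈ -5.8130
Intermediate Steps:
-9946/((-59*(-29))) = -9946/1711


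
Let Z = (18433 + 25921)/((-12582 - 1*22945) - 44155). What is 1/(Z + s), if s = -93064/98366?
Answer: -1959499903/2944612803 ≈ -0.66545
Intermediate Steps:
Z = -22177/39841 (Z = 44354/((-12582 - 22945) - 44155) = 44354/(-35527 - 44155) = 44354/(-79682) = 44354*(-1/79682) = -22177/39841 ≈ -0.55664)
s = -46532/49183 (s = -93064*1/98366 = -46532/49183 ≈ -0.94610)
1/(Z + s) = 1/(-22177/39841 - 46532/49183) = 1/(-2944612803/1959499903) = -1959499903/2944612803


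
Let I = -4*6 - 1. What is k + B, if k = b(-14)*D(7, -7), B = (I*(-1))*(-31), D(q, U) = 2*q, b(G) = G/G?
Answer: -761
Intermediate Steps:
b(G) = 1
I = -25 (I = -24 - 1 = -25)
B = -775 (B = -25*(-1)*(-31) = 25*(-31) = -775)
k = 14 (k = 1*(2*7) = 1*14 = 14)
k + B = 14 - 775 = -761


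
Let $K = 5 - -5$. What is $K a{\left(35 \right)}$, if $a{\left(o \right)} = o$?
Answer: $350$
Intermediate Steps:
$K = 10$ ($K = 5 + 5 = 10$)
$K a{\left(35 \right)} = 10 \cdot 35 = 350$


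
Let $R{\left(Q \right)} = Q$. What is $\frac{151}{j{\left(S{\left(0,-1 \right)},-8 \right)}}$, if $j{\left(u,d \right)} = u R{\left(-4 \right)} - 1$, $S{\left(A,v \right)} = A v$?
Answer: $-151$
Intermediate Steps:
$j{\left(u,d \right)} = -1 - 4 u$ ($j{\left(u,d \right)} = u \left(-4\right) - 1 = - 4 u - 1 = -1 - 4 u$)
$\frac{151}{j{\left(S{\left(0,-1 \right)},-8 \right)}} = \frac{151}{-1 - 4 \cdot 0 \left(-1\right)} = \frac{151}{-1 - 0} = \frac{151}{-1 + 0} = \frac{151}{-1} = 151 \left(-1\right) = -151$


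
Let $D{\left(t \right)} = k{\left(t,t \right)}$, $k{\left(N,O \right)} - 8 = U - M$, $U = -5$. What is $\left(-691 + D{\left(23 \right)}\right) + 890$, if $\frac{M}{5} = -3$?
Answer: $217$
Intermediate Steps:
$M = -15$ ($M = 5 \left(-3\right) = -15$)
$k{\left(N,O \right)} = 18$ ($k{\left(N,O \right)} = 8 - -10 = 8 + \left(-5 + 15\right) = 8 + 10 = 18$)
$D{\left(t \right)} = 18$
$\left(-691 + D{\left(23 \right)}\right) + 890 = \left(-691 + 18\right) + 890 = -673 + 890 = 217$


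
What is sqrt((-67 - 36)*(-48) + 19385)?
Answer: sqrt(24329) ≈ 155.98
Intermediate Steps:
sqrt((-67 - 36)*(-48) + 19385) = sqrt(-103*(-48) + 19385) = sqrt(4944 + 19385) = sqrt(24329)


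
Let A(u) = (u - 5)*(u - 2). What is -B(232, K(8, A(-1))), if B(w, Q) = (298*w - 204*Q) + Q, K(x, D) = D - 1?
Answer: -65685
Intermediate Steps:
A(u) = (-5 + u)*(-2 + u)
K(x, D) = -1 + D
B(w, Q) = -203*Q + 298*w (B(w, Q) = (-204*Q + 298*w) + Q = -203*Q + 298*w)
-B(232, K(8, A(-1))) = -(-203*(-1 + (10 + (-1)² - 7*(-1))) + 298*232) = -(-203*(-1 + (10 + 1 + 7)) + 69136) = -(-203*(-1 + 18) + 69136) = -(-203*17 + 69136) = -(-3451 + 69136) = -1*65685 = -65685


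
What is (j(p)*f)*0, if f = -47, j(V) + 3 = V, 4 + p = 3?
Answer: 0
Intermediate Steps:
p = -1 (p = -4 + 3 = -1)
j(V) = -3 + V
(j(p)*f)*0 = ((-3 - 1)*(-47))*0 = -4*(-47)*0 = 188*0 = 0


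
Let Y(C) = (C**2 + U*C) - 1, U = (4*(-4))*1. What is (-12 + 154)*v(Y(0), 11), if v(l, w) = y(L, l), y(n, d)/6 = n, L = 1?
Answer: 852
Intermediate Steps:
U = -16 (U = -16*1 = -16)
Y(C) = -1 + C**2 - 16*C (Y(C) = (C**2 - 16*C) - 1 = -1 + C**2 - 16*C)
y(n, d) = 6*n
v(l, w) = 6 (v(l, w) = 6*1 = 6)
(-12 + 154)*v(Y(0), 11) = (-12 + 154)*6 = 142*6 = 852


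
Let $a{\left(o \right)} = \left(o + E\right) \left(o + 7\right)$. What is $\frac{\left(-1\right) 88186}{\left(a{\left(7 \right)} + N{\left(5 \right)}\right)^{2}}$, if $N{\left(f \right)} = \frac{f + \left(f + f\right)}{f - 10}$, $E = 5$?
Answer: $- \frac{88186}{27225} \approx -3.2392$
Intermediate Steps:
$N{\left(f \right)} = \frac{3 f}{-10 + f}$ ($N{\left(f \right)} = \frac{f + 2 f}{-10 + f} = \frac{3 f}{-10 + f}$)
$a{\left(o \right)} = \left(5 + o\right) \left(7 + o\right)$ ($a{\left(o \right)} = \left(o + 5\right) \left(o + 7\right) = \left(5 + o\right) \left(7 + o\right)$)
$\frac{\left(-1\right) 88186}{\left(a{\left(7 \right)} + N{\left(5 \right)}\right)^{2}} = \frac{\left(-1\right) 88186}{\left(\left(35 + 7^{2} + 12 \cdot 7\right) + 3 \cdot 5 \frac{1}{-10 + 5}\right)^{2}} = - \frac{88186}{\left(\left(35 + 49 + 84\right) + 3 \cdot 5 \frac{1}{-5}\right)^{2}} = - \frac{88186}{\left(168 + 3 \cdot 5 \left(- \frac{1}{5}\right)\right)^{2}} = - \frac{88186}{\left(168 - 3\right)^{2}} = - \frac{88186}{165^{2}} = - \frac{88186}{27225}$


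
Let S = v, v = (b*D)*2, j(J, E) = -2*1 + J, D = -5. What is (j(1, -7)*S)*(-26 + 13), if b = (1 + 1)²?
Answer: -520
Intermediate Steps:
b = 4 (b = 2² = 4)
j(J, E) = -2 + J
v = -40 (v = (4*(-5))*2 = -20*2 = -40)
S = -40
(j(1, -7)*S)*(-26 + 13) = ((-2 + 1)*(-40))*(-26 + 13) = -1*(-40)*(-13) = 40*(-13) = -520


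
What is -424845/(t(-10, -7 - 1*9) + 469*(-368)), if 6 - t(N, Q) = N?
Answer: 424845/172576 ≈ 2.4618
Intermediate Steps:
t(N, Q) = 6 - N
-424845/(t(-10, -7 - 1*9) + 469*(-368)) = -424845/((6 - 1*(-10)) + 469*(-368)) = -424845/((6 + 10) - 172592) = -424845/(16 - 172592) = -424845/(-172576) = -424845*(-1/172576) = 424845/172576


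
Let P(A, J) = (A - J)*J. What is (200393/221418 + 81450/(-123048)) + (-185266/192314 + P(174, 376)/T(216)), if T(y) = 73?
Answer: -5531025216819358663/5312375283655764 ≈ -1041.2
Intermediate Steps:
P(A, J) = J*(A - J)
(200393/221418 + 81450/(-123048)) + (-185266/192314 + P(174, 376)/T(216)) = (200393/221418 + 81450/(-123048)) + (-185266/192314 + (376*(174 - 1*376))/73) = (200393*(1/221418) + 81450*(-1/123048)) + (-185266*1/192314 + (376*(174 - 376))*(1/73)) = (200393/221418 - 4525/6836) + (-92633/96157 + (376*(-202))*(1/73)) = 183985049/756806724 + (-92633/96157 - 75952*1/73) = 183985049/756806724 + (-92633/96157 - 75952/73) = 183985049/756806724 - 7310078673/7019461 = -5531025216819358663/5312375283655764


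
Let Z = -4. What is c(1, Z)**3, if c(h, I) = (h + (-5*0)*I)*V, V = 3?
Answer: 27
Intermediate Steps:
c(h, I) = 3*h (c(h, I) = (h + (-5*0)*I)*3 = (h + 0*I)*3 = (h + 0)*3 = h*3 = 3*h)
c(1, Z)**3 = (3*1)**3 = 3**3 = 27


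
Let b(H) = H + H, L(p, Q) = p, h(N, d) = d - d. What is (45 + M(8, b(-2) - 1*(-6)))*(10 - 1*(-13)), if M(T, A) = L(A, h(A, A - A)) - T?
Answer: 897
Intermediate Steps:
h(N, d) = 0
b(H) = 2*H
M(T, A) = A - T
(45 + M(8, b(-2) - 1*(-6)))*(10 - 1*(-13)) = (45 + ((2*(-2) - 1*(-6)) - 1*8))*(10 - 1*(-13)) = (45 + ((-4 + 6) - 8))*(10 + 13) = (45 + (2 - 8))*23 = (45 - 6)*23 = 39*23 = 897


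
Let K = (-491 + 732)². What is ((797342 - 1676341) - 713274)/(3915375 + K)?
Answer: -1592273/3973456 ≈ -0.40073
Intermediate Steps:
K = 58081 (K = 241² = 58081)
((797342 - 1676341) - 713274)/(3915375 + K) = ((797342 - 1676341) - 713274)/(3915375 + 58081) = (-878999 - 713274)/3973456 = -1592273*1/3973456 = -1592273/3973456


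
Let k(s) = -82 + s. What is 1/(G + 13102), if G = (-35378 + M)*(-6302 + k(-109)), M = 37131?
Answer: -1/11369127 ≈ -8.7957e-8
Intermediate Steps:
G = -11382229 (G = (-35378 + 37131)*(-6302 + (-82 - 109)) = 1753*(-6302 - 191) = 1753*(-6493) = -11382229)
1/(G + 13102) = 1/(-11382229 + 13102) = 1/(-11369127) = -1/11369127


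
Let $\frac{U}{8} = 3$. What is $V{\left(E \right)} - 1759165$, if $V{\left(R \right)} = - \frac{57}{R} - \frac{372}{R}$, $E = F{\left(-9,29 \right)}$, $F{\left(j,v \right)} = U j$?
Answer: $- \frac{126659737}{72} \approx -1.7592 \cdot 10^{6}$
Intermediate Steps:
$U = 24$ ($U = 8 \cdot 3 = 24$)
$F{\left(j,v \right)} = 24 j$
$E = -216$ ($E = 24 \left(-9\right) = -216$)
$V{\left(R \right)} = - \frac{429}{R}$
$V{\left(E \right)} - 1759165 = - \frac{429}{-216} - 1759165 = \left(-429\right) \left(- \frac{1}{216}\right) - 1759165 = \frac{143}{72} - 1759165 = - \frac{126659737}{72}$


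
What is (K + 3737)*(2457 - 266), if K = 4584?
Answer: 18231311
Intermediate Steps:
(K + 3737)*(2457 - 266) = (4584 + 3737)*(2457 - 266) = 8321*2191 = 18231311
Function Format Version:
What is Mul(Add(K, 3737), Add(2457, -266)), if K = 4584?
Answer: 18231311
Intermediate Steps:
Mul(Add(K, 3737), Add(2457, -266)) = Mul(Add(4584, 3737), Add(2457, -266)) = Mul(8321, 2191) = 18231311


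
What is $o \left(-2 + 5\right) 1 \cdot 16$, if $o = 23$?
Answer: $1104$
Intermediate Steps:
$o \left(-2 + 5\right) 1 \cdot 16 = 23 \left(-2 + 5\right) 1 \cdot 16 = 23 \cdot 3 \cdot 1 \cdot 16 = 23 \cdot 3 \cdot 16 = 69 \cdot 16 = 1104$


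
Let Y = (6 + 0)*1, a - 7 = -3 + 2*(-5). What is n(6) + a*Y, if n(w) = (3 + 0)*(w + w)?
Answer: 0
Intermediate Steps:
a = -6 (a = 7 + (-3 + 2*(-5)) = 7 + (-3 - 10) = 7 - 13 = -6)
n(w) = 6*w (n(w) = 3*(2*w) = 6*w)
Y = 6 (Y = 6*1 = 6)
n(6) + a*Y = 6*6 - 6*6 = 36 - 36 = 0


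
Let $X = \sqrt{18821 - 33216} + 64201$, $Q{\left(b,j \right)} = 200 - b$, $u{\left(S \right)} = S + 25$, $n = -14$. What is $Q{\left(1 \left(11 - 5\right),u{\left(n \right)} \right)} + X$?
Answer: $64395 + i \sqrt{14395} \approx 64395.0 + 119.98 i$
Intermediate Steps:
$u{\left(S \right)} = 25 + S$
$X = 64201 + i \sqrt{14395}$ ($X = \sqrt{-14395} + 64201 = i \sqrt{14395} + 64201 = 64201 + i \sqrt{14395} \approx 64201.0 + 119.98 i$)
$Q{\left(1 \left(11 - 5\right),u{\left(n \right)} \right)} + X = \left(200 - 1 \left(11 - 5\right)\right) + \left(64201 + i \sqrt{14395}\right) = \left(200 - 1 \cdot 6\right) + \left(64201 + i \sqrt{14395}\right) = \left(200 - 6\right) + \left(64201 + i \sqrt{14395}\right) = 194 + \left(64201 + i \sqrt{14395}\right) = 64395 + i \sqrt{14395}$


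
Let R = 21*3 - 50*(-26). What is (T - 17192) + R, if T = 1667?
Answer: -14162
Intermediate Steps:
R = 1363 (R = 63 + 1300 = 1363)
(T - 17192) + R = (1667 - 17192) + 1363 = -15525 + 1363 = -14162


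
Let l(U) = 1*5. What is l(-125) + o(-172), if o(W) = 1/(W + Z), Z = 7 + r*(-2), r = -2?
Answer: 804/161 ≈ 4.9938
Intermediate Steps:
l(U) = 5
Z = 11 (Z = 7 - 2*(-2) = 7 + 4 = 11)
o(W) = 1/(11 + W) (o(W) = 1/(W + 11) = 1/(11 + W))
l(-125) + o(-172) = 5 + 1/(11 - 172) = 5 + 1/(-161) = 5 - 1/161 = 804/161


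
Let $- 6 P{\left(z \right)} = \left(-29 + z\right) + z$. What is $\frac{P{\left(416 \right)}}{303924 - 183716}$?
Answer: $- \frac{73}{65568} \approx -0.0011133$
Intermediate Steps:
$P{\left(z \right)} = \frac{29}{6} - \frac{z}{3}$ ($P{\left(z \right)} = - \frac{\left(-29 + z\right) + z}{6} = - \frac{-29 + 2 z}{6} = \frac{29}{6} - \frac{z}{3}$)
$\frac{P{\left(416 \right)}}{303924 - 183716} = \frac{\frac{29}{6} - \frac{416}{3}}{303924 - 183716} = \frac{\frac{29}{6} - \frac{416}{3}}{120208} = \left(- \frac{803}{6}\right) \frac{1}{120208} = - \frac{73}{65568}$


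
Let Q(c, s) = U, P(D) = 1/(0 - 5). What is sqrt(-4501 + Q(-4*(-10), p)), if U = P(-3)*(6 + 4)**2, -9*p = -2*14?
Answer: I*sqrt(4521) ≈ 67.238*I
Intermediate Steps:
p = 28/9 (p = -(-2)*14/9 = -1/9*(-28) = 28/9 ≈ 3.1111)
P(D) = -1/5 (P(D) = 1/(-5) = -1/5)
U = -20 (U = -(6 + 4)**2/5 = -1/5*10**2 = -1/5*100 = -20)
Q(c, s) = -20
sqrt(-4501 + Q(-4*(-10), p)) = sqrt(-4501 - 20) = sqrt(-4521) = I*sqrt(4521)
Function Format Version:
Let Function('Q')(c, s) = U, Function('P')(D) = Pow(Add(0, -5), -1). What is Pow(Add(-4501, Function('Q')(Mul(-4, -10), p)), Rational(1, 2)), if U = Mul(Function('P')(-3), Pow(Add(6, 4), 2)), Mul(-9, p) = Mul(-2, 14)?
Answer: Mul(I, Pow(4521, Rational(1, 2))) ≈ Mul(67.238, I)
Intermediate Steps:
p = Rational(28, 9) (p = Mul(Rational(-1, 9), Mul(-2, 14)) = Mul(Rational(-1, 9), -28) = Rational(28, 9) ≈ 3.1111)
Function('P')(D) = Rational(-1, 5) (Function('P')(D) = Pow(-5, -1) = Rational(-1, 5))
U = -20 (U = Mul(Rational(-1, 5), Pow(Add(6, 4), 2)) = Mul(Rational(-1, 5), Pow(10, 2)) = Mul(Rational(-1, 5), 100) = -20)
Function('Q')(c, s) = -20
Pow(Add(-4501, Function('Q')(Mul(-4, -10), p)), Rational(1, 2)) = Pow(Add(-4501, -20), Rational(1, 2)) = Pow(-4521, Rational(1, 2)) = Mul(I, Pow(4521, Rational(1, 2)))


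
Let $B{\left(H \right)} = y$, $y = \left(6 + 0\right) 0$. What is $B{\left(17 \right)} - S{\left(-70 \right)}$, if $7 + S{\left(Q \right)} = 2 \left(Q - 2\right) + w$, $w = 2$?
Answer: $149$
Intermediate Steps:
$S{\left(Q \right)} = -9 + 2 Q$ ($S{\left(Q \right)} = -7 + \left(2 \left(Q - 2\right) + 2\right) = -7 + \left(2 \left(-2 + Q\right) + 2\right) = -7 + \left(\left(-4 + 2 Q\right) + 2\right) = -7 + \left(-2 + 2 Q\right) = -9 + 2 Q$)
$y = 0$ ($y = 6 \cdot 0 = 0$)
$B{\left(H \right)} = 0$
$B{\left(17 \right)} - S{\left(-70 \right)} = 0 - \left(-9 + 2 \left(-70\right)\right) = 0 - \left(-9 - 140\right) = 0 - -149 = 0 + 149 = 149$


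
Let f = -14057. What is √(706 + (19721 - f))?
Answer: 2*√8621 ≈ 185.70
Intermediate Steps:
√(706 + (19721 - f)) = √(706 + (19721 - 1*(-14057))) = √(706 + (19721 + 14057)) = √(706 + 33778) = √34484 = 2*√8621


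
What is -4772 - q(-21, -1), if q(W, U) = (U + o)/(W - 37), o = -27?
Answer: -138402/29 ≈ -4772.5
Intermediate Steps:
q(W, U) = (-27 + U)/(-37 + W) (q(W, U) = (U - 27)/(W - 37) = (-27 + U)/(-37 + W))
-4772 - q(-21, -1) = -4772 - (-27 - 1)/(-37 - 21) = -4772 - (-28)/(-58) = -4772 - (-1)*(-28)/58 = -4772 - 1*14/29 = -4772 - 14/29 = -138402/29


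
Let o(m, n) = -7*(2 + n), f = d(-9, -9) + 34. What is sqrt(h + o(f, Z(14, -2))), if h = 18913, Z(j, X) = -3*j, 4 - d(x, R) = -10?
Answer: sqrt(19193) ≈ 138.54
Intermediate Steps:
d(x, R) = 14 (d(x, R) = 4 - 1*(-10) = 4 + 10 = 14)
f = 48 (f = 14 + 34 = 48)
o(m, n) = -14 - 7*n
sqrt(h + o(f, Z(14, -2))) = sqrt(18913 + (-14 - (-21)*14)) = sqrt(18913 + (-14 - 7*(-42))) = sqrt(18913 + (-14 + 294)) = sqrt(18913 + 280) = sqrt(19193)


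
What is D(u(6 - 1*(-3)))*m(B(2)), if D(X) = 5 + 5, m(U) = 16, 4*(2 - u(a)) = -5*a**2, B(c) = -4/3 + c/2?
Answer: 160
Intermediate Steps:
B(c) = -4/3 + c/2 (B(c) = -4*1/3 + c*(1/2) = -4/3 + c/2)
u(a) = 2 + 5*a**2/4 (u(a) = 2 - (-5)*a**2/4 = 2 + 5*a**2/4)
D(X) = 10
D(u(6 - 1*(-3)))*m(B(2)) = 10*16 = 160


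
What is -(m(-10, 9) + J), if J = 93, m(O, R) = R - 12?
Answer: -90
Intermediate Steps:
m(O, R) = -12 + R
-(m(-10, 9) + J) = -((-12 + 9) + 93) = -(-3 + 93) = -1*90 = -90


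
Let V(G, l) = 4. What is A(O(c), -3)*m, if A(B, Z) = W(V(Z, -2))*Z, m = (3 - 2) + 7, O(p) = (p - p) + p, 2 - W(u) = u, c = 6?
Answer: 48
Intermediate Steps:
W(u) = 2 - u
O(p) = p (O(p) = 0 + p = p)
m = 8 (m = 1 + 7 = 8)
A(B, Z) = -2*Z (A(B, Z) = (2 - 1*4)*Z = (2 - 4)*Z = -2*Z)
A(O(c), -3)*m = -2*(-3)*8 = 6*8 = 48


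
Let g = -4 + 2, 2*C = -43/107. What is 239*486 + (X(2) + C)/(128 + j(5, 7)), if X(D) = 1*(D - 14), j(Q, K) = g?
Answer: 447424835/3852 ≈ 1.1615e+5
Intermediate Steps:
C = -43/214 (C = (-43/107)/2 = (-43*1/107)/2 = (½)*(-43/107) = -43/214 ≈ -0.20093)
g = -2
j(Q, K) = -2
X(D) = -14 + D (X(D) = 1*(-14 + D) = -14 + D)
239*486 + (X(2) + C)/(128 + j(5, 7)) = 239*486 + ((-14 + 2) - 43/214)/(128 - 2) = 116154 + (-12 - 43/214)/126 = 116154 - 2611/214*1/126 = 116154 - 373/3852 = 447424835/3852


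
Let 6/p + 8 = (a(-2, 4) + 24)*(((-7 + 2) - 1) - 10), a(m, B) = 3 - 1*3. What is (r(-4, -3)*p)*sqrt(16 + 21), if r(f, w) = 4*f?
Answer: 12*sqrt(37)/49 ≈ 1.4897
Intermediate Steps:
a(m, B) = 0 (a(m, B) = 3 - 3 = 0)
p = -3/196 (p = 6/(-8 + (0 + 24)*(((-7 + 2) - 1) - 10)) = 6/(-8 + 24*((-5 - 1) - 10)) = 6/(-8 + 24*(-6 - 10)) = 6/(-8 + 24*(-16)) = 6/(-8 - 384) = 6/(-392) = 6*(-1/392) = -3/196 ≈ -0.015306)
(r(-4, -3)*p)*sqrt(16 + 21) = ((4*(-4))*(-3/196))*sqrt(16 + 21) = (-16*(-3/196))*sqrt(37) = 12*sqrt(37)/49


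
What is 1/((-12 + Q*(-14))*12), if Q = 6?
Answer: -1/1152 ≈ -0.00086806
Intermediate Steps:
1/((-12 + Q*(-14))*12) = 1/((-12 + 6*(-14))*12) = 1/((-12 - 84)*12) = 1/(-96*12) = 1/(-1152) = -1/1152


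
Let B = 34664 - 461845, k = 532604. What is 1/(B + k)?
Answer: 1/105423 ≈ 9.4856e-6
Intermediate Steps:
B = -427181
1/(B + k) = 1/(-427181 + 532604) = 1/105423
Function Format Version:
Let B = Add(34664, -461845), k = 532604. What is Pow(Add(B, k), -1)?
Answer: Rational(1, 105423) ≈ 9.4856e-6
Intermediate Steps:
B = -427181
Pow(Add(B, k), -1) = Pow(Add(-427181, 532604), -1) = Pow(105423, -1) = Rational(1, 105423)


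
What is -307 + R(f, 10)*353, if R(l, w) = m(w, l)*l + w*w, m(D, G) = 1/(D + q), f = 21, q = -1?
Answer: 107450/3 ≈ 35817.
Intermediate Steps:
m(D, G) = 1/(-1 + D) (m(D, G) = 1/(D - 1) = 1/(-1 + D))
R(l, w) = w**2 + l/(-1 + w) (R(l, w) = l/(-1 + w) + w*w = l/(-1 + w) + w**2 = w**2 + l/(-1 + w))
-307 + R(f, 10)*353 = -307 + ((21 + 10**2*(-1 + 10))/(-1 + 10))*353 = -307 + ((21 + 100*9)/9)*353 = -307 + ((21 + 900)/9)*353 = -307 + ((1/9)*921)*353 = -307 + (307/3)*353 = -307 + 108371/3 = 107450/3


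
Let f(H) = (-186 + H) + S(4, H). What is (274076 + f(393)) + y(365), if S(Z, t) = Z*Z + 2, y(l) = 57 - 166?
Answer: 274192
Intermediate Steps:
y(l) = -109
S(Z, t) = 2 + Z² (S(Z, t) = Z² + 2 = 2 + Z²)
f(H) = -168 + H (f(H) = (-186 + H) + (2 + 4²) = (-186 + H) + (2 + 16) = (-186 + H) + 18 = -168 + H)
(274076 + f(393)) + y(365) = (274076 + (-168 + 393)) - 109 = (274076 + 225) - 109 = 274301 - 109 = 274192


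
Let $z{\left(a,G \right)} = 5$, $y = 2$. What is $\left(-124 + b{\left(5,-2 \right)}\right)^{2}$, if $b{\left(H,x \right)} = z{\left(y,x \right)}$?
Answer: $14161$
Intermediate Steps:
$b{\left(H,x \right)} = 5$
$\left(-124 + b{\left(5,-2 \right)}\right)^{2} = \left(-124 + 5\right)^{2} = \left(-119\right)^{2} = 14161$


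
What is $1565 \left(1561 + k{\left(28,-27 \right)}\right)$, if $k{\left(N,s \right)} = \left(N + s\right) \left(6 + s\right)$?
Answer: $2410100$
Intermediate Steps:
$k{\left(N,s \right)} = \left(6 + s\right) \left(N + s\right)$
$1565 \left(1561 + k{\left(28,-27 \right)}\right) = 1565 \left(1561 + \left(\left(-27\right)^{2} + 6 \cdot 28 + 6 \left(-27\right) + 28 \left(-27\right)\right)\right) = 1565 \left(1561 + \left(729 + 168 - 162 - 756\right)\right) = 1565 \left(1561 - 21\right) = 1565 \cdot 1540 = 2410100$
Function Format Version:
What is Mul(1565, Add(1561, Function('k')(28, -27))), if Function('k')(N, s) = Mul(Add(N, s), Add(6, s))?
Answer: 2410100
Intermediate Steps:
Function('k')(N, s) = Mul(Add(6, s), Add(N, s))
Mul(1565, Add(1561, Function('k')(28, -27))) = Mul(1565, Add(1561, Add(Pow(-27, 2), Mul(6, 28), Mul(6, -27), Mul(28, -27)))) = Mul(1565, Add(1561, Add(729, 168, -162, -756))) = Mul(1565, Add(1561, -21)) = Mul(1565, 1540) = 2410100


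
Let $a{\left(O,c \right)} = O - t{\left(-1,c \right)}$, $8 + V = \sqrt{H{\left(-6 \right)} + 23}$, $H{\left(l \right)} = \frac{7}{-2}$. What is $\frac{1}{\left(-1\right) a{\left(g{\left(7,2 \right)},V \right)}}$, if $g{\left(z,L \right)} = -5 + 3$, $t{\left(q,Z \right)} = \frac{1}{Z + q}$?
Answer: $\frac{114}{211} + \frac{\sqrt{78}}{422} \approx 0.56121$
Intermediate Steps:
$H{\left(l \right)} = - \frac{7}{2}$ ($H{\left(l \right)} = 7 \left(- \frac{1}{2}\right) = - \frac{7}{2}$)
$V = -8 + \frac{\sqrt{78}}{2}$ ($V = -8 + \sqrt{- \frac{7}{2} + 23} = -8 + \sqrt{\frac{39}{2}} = -8 + \frac{\sqrt{78}}{2} \approx -3.5841$)
$g{\left(z,L \right)} = -2$
$a{\left(O,c \right)} = O - \frac{1}{-1 + c}$ ($a{\left(O,c \right)} = O - \frac{1}{c - 1} = O - \frac{1}{-1 + c}$)
$\frac{1}{\left(-1\right) a{\left(g{\left(7,2 \right)},V \right)}} = \frac{1}{\left(-1\right) \frac{-1 - 2 \left(-1 - \left(8 - \frac{\sqrt{78}}{2}\right)\right)}{-1 - \left(8 - \frac{\sqrt{78}}{2}\right)}} = \frac{1}{\left(-1\right) \frac{-1 - 2 \left(-9 + \frac{\sqrt{78}}{2}\right)}{-9 + \frac{\sqrt{78}}{2}}} = \frac{1}{\left(-1\right) \frac{-1 + \left(18 - \sqrt{78}\right)}{-9 + \frac{\sqrt{78}}{2}}} = \frac{1}{\left(-1\right) \frac{17 - \sqrt{78}}{-9 + \frac{\sqrt{78}}{2}}} = \frac{1}{\left(-1\right) \frac{1}{-9 + \frac{\sqrt{78}}{2}} \left(17 - \sqrt{78}\right)} = - \frac{-9 + \frac{\sqrt{78}}{2}}{17 - \sqrt{78}}$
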